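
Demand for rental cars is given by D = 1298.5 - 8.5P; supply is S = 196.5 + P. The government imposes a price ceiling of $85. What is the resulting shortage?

Shortage = 294.5

Equilibrium price would be P* = 116, so the ceiling at 85 binds.
At P = 85: D = 1298.5 − 8.5(85) = 576, S = 196.5 + 1(85) = 281.5.
Shortage = 576 − 281.5 = 294.5.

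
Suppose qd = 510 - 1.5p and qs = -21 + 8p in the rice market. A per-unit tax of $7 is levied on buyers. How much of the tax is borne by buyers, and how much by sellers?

Pre-tax equilibrium: p* = 1062/19, q* = 8097/19.
Tax on buyers shifts demand to qd = 510 − 1.5(p + 7) = 499.5 - 1.5p.
499.5 - 1.5p = -21 + 8p gives seller price ps = 1041/19; buyers pay pb = 1041/19 + 7 = 1174/19.
New quantity: q = 510 − 1.5(1174/19) = 7929/19.
Buyer burden = 1174/19 − 1062/19 = 112/19; seller burden = 1062/19 − 1041/19 = 21/19.

Buyers bear 112/19, sellers bear 21/19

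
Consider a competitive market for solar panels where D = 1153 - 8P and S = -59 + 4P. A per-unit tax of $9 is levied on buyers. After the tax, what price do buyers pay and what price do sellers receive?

Pre-tax equilibrium: P* = 101, Q* = 345.
Tax on buyers shifts demand to D = 1153 − 8(P + 9) = 1081 - 8P.
1081 - 8P = -59 + 4P gives seller price Ps = 95; buyers pay Pb = 95 + 9 = 104.
New quantity: Q = 1153 − 8(104) = 321.

Buyers pay $104, sellers receive $95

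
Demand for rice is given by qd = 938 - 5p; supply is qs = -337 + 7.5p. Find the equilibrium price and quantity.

Set qd = qs: 938 - 5p = -337 + 7.5p.
1275 = 12.5p, so p* = 102.
q* = 938 − 5(102) = 428.

p* = 102, q* = 428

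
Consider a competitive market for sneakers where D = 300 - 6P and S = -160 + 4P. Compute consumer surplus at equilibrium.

Equilibrium: 300 - 6P = -160 + 4P gives P* = 46, Q* = 24.
Demand choke price (D = 0): P = 50.
CS = ½(50 − 46)(24) = 48.

Consumer surplus = 48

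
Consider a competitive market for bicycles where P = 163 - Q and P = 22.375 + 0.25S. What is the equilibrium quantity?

Set the two price expressions equal: 163 - Q = 22.375 + 0.25Q.
140.625 = 1.25Q, so Q* = 112.5.
P* = 163 − (1)(112.5) = 50.5.

Q* = 112.5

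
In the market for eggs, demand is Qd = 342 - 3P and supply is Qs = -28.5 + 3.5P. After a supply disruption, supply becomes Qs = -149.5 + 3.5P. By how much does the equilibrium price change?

ΔP = 242/13

Original equilibrium: P* = 57, Q* = 171.
New equilibrium: 342 - 3P = -149.5 + 3.5P, so 491.5 = 6.5P and P' = 983/13; Q' = 342 − 3(983/13) = 1497/13.
Change in price: 983/13 − 57 = 242/13.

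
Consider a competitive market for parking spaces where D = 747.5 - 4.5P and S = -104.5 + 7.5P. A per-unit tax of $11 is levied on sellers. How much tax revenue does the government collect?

Pre-tax equilibrium: P* = 71, Q* = 428.
Tax on sellers shifts supply to S = -104.5 + 7.5(P − 11) = -187 + 7.5P.
747.5 - 4.5P = -187 + 7.5P gives buyer price Pb = 77.875; sellers receive Ps = 77.875 − 11 = 66.875.
New quantity: Q = 747.5 − 4.5(77.875) = 397.0625.
Revenue = 11 × 397.0625 = 4367.6875.

Tax revenue = 4367.6875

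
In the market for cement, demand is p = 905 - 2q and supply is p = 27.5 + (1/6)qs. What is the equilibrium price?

p* = 95

Set the two price expressions equal: 905 - 2q = 27.5 + (1/6)q.
877.5 = (13/6)q, so q* = 405.
p* = 905 − (2)(405) = 95.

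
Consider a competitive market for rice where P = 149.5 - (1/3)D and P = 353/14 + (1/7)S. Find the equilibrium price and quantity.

Set the two price expressions equal: 149.5 - (1/3)Q = 353/14 + (1/7)Q.
870/7 = (10/21)Q, so Q* = 261.
P* = 149.5 − (1/3)(261) = 62.5.

P* = 62.5, Q* = 261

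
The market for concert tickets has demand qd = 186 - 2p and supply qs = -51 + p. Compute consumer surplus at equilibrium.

Equilibrium: 186 - 2p = -51 + p gives p* = 79, q* = 28.
Demand choke price (qd = 0): p = 93.
CS = ½(93 − 79)(28) = 196.

Consumer surplus = 196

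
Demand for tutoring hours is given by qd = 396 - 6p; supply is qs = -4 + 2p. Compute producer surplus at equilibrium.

Producer surplus = 2304

Equilibrium: 396 - 6p = -4 + 2p gives p* = 50, q* = 96.
Supply starts at p = 2 (where qs = 0).
PS = ½(50 − 2)(96) = 2304.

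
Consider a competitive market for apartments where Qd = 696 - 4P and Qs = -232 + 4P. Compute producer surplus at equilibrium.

Equilibrium: 696 - 4P = -232 + 4P gives P* = 116, Q* = 232.
Supply starts at P = 58 (where Qs = 0).
PS = ½(116 − 58)(232) = 6728.

Producer surplus = 6728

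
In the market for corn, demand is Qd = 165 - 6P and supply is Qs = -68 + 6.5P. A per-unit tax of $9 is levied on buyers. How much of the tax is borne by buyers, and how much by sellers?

Buyers bear $4.68, sellers bear $4.32

Pre-tax equilibrium: P* = 18.64, Q* = 53.16.
Tax on buyers shifts demand to Qd = 165 − 6(P + 9) = 111 - 6P.
111 - 6P = -68 + 6.5P gives seller price Ps = 14.32; buyers pay Pb = 14.32 + 9 = 23.32.
New quantity: Q = 165 − 6(23.32) = 25.08.
Buyer burden = 23.32 − 18.64 = 4.68; seller burden = 18.64 − 14.32 = 4.32.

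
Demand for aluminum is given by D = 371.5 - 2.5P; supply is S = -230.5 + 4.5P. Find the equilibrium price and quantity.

P* = 86, Q* = 156.5

Set D = S: 371.5 - 2.5P = -230.5 + 4.5P.
602 = 7P, so P* = 86.
Q* = 371.5 − 2.5(86) = 156.5.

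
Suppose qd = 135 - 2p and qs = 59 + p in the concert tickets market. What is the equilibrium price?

p* = 76/3

Set qd = qs: 135 - 2p = 59 + p.
76 = 3p, so p* = 76/3.
q* = 135 − 2(76/3) = 253/3.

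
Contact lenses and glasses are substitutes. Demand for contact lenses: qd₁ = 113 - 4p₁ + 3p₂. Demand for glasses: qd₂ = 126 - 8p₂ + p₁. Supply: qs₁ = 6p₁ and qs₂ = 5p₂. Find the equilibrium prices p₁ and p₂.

p₁ = 1847/127, p₂ = 1373/127

Market 1: 113 - 4p₁ + 3p₂ = 6p₁ → 10p₁ - 3p₂ = 113.
Market 2: 13p₂ - p₁ = 126.
Eliminating p₂: 13×(1) + 3×(2) gives 127p₁ = 1847, so p₁ = 1847/127.
Back-substitute into (2): p₂ = (126 + 1×1847/127) / 13 = 1373/127.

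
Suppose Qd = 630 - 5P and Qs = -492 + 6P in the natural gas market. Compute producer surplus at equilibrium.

Equilibrium: 630 - 5P = -492 + 6P gives P* = 102, Q* = 120.
Supply starts at P = 82 (where Qs = 0).
PS = ½(102 − 82)(120) = 1200.

Producer surplus = 1200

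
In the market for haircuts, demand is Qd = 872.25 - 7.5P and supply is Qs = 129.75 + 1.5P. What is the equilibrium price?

P* = 82.5

Set Qd = Qs: 872.25 - 7.5P = 129.75 + 1.5P.
742.5 = 9P, so P* = 82.5.
Q* = 872.25 − 7.5(82.5) = 253.5.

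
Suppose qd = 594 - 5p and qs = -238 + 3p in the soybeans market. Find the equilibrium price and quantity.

p* = 104, q* = 74

Set qd = qs: 594 - 5p = -238 + 3p.
832 = 8p, so p* = 104.
q* = 594 − 5(104) = 74.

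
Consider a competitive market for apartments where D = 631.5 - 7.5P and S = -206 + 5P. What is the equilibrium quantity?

Q* = 129

Set D = S: 631.5 - 7.5P = -206 + 5P.
837.5 = 12.5P, so P* = 67.
Q* = 631.5 − 7.5(67) = 129.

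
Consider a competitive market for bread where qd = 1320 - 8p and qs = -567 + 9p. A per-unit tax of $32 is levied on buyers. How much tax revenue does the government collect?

Pre-tax equilibrium: p* = 111, q* = 432.
Tax on buyers shifts demand to qd = 1320 − 8(p + 32) = 1064 - 8p.
1064 - 8p = -567 + 9p gives seller price ps = 1631/17; buyers pay pb = 1631/17 + 32 = 2175/17.
New quantity: q = 1320 − 8(2175/17) = 5040/17.
Revenue = 32 × 5040/17 = 161280/17.

Tax revenue = 161280/17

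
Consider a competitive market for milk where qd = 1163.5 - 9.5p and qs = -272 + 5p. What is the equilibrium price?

Set qd = qs: 1163.5 - 9.5p = -272 + 5p.
1435.5 = 14.5p, so p* = 99.
q* = 1163.5 − 9.5(99) = 223.

p* = 99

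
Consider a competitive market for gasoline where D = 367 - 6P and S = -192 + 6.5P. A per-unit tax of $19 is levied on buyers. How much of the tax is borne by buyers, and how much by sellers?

Pre-tax equilibrium: P* = 44.72, Q* = 98.68.
Tax on buyers shifts demand to D = 367 − 6(P + 19) = 253 - 6P.
253 - 6P = -192 + 6.5P gives seller price Ps = 35.6; buyers pay Pb = 35.6 + 19 = 54.6.
New quantity: Q = 367 − 6(54.6) = 39.4.
Buyer burden = 54.6 − 44.72 = 9.88; seller burden = 44.72 − 35.6 = 9.12.

Buyers bear $9.88, sellers bear $9.12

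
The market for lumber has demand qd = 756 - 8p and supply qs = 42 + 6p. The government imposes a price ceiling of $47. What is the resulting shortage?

Shortage = 56

Equilibrium price would be p* = 51, so the ceiling at 47 binds.
At p = 47: qd = 756 − 8(47) = 380, qs = 42 + 6(47) = 324.
Shortage = 380 − 324 = 56.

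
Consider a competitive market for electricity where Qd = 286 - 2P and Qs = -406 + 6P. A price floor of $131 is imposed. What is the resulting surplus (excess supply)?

Equilibrium price would be P* = 86.5, so the floor at 131 binds.
At P = 131: Qd = 24, Qs = 380.
Surplus = 380 − 24 = 356.

Surplus = 356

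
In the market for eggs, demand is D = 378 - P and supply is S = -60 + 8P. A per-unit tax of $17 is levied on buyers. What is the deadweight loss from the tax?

Deadweight loss = 1156/9

Pre-tax equilibrium: P* = 146/3, Q* = 988/3.
Tax on buyers shifts demand to D = 378 − 1(P + 17) = 361 - P.
361 - P = -60 + 8P gives seller price Ps = 421/9; buyers pay Pb = 421/9 + 17 = 574/9.
New quantity: Q = 378 − 1(574/9) = 2828/9.
DWL = ½ × 17 × (988/3 − 2828/9) = 1156/9.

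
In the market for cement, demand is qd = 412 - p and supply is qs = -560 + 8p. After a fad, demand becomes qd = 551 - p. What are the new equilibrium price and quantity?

p' = 1111/9, q' = 3848/9

Original equilibrium: p* = 108, q* = 304.
New equilibrium: 551 - p = -560 + 8p, so 1111 = 9p and p' = 1111/9; q' = 551 − 1(1111/9) = 3848/9.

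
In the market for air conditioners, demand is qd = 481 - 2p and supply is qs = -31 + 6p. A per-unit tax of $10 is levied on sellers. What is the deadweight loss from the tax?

Deadweight loss = 75

Pre-tax equilibrium: p* = 64, q* = 353.
Tax on sellers shifts supply to qs = -31 + 6(p − 10) = -91 + 6p.
481 - 2p = -91 + 6p gives buyer price pb = 71.5; sellers receive ps = 71.5 − 10 = 61.5.
New quantity: q = 481 − 2(71.5) = 338.
DWL = ½ × 10 × (353 − 338) = 75.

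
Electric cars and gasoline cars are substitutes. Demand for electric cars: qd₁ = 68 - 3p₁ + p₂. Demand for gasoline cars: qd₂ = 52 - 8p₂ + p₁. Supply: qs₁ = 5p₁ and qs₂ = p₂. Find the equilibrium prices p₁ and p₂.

Market 1: 68 - 3p₁ + p₂ = 5p₁ → 8p₁ - p₂ = 68.
Market 2: 9p₂ - p₁ = 52.
Eliminating p₂: 9×(1) + 1×(2) gives 71p₁ = 664, so p₁ = 664/71.
Back-substitute into (2): p₂ = (52 + 1×664/71) / 9 = 484/71.

p₁ = 664/71, p₂ = 484/71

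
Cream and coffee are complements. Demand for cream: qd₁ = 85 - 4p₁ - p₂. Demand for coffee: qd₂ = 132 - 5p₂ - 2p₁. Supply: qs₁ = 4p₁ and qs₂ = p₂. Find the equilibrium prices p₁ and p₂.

Market 1: 85 - 4p₁ - p₂ = 4p₁ → 8p₁ + p₂ = 85.
Market 2: 6p₂ + 2p₁ = 132.
Eliminating p₂: 6×(1) − 1×(2) gives 46p₁ = 378, so p₁ = 189/23.
Back-substitute into (2): p₂ = (132 − 2×189/23) / 6 = 443/23.

p₁ = 189/23, p₂ = 443/23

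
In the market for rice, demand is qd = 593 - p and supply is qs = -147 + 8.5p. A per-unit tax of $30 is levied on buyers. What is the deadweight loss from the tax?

Pre-tax equilibrium: p* = 1480/19, q* = 9787/19.
Tax on buyers shifts demand to qd = 593 − 1(p + 30) = 563 - p.
563 - p = -147 + 8.5p gives seller price ps = 1420/19; buyers pay pb = 1420/19 + 30 = 1990/19.
New quantity: q = 593 − 1(1990/19) = 9277/19.
DWL = ½ × 30 × (9787/19 − 9277/19) = 7650/19.

Deadweight loss = 7650/19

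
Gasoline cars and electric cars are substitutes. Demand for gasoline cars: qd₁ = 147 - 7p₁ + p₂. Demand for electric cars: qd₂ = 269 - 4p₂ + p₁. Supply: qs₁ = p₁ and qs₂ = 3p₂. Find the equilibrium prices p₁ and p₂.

Market 1: 147 - 7p₁ + p₂ = p₁ → 8p₁ - p₂ = 147.
Market 2: 7p₂ - p₁ = 269.
Eliminating p₂: 7×(1) + 1×(2) gives 55p₁ = 1298, so p₁ = 23.6.
Back-substitute into (2): p₂ = (269 + 1×23.6) / 7 = 41.8.

p₁ = 23.6, p₂ = 41.8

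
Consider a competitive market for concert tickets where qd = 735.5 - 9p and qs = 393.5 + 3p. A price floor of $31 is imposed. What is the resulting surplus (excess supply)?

Equilibrium price would be p* = 28.5, so the floor at 31 binds.
At p = 31: qd = 456.5, qs = 486.5.
Surplus = 486.5 − 456.5 = 30.

Surplus = 30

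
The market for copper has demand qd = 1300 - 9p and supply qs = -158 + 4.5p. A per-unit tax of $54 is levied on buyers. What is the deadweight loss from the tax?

Pre-tax equilibrium: p* = 108, q* = 328.
Tax on buyers shifts demand to qd = 1300 − 9(p + 54) = 814 - 9p.
814 - 9p = -158 + 4.5p gives seller price ps = 72; buyers pay pb = 72 + 54 = 126.
New quantity: q = 1300 − 9(126) = 166.
DWL = ½ × 54 × (328 − 166) = 4374.

Deadweight loss = 4374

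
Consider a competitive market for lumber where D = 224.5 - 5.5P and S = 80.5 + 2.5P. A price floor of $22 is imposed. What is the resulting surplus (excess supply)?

Surplus = 32

Equilibrium price would be P* = 18, so the floor at 22 binds.
At P = 22: D = 103.5, S = 135.5.
Surplus = 135.5 − 103.5 = 32.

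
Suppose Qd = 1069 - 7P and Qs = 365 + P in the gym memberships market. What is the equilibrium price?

Set Qd = Qs: 1069 - 7P = 365 + P.
704 = 8P, so P* = 88.
Q* = 1069 − 7(88) = 453.

P* = 88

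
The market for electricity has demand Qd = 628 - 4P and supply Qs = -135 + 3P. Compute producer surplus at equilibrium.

Producer surplus = 6144

Equilibrium: 628 - 4P = -135 + 3P gives P* = 109, Q* = 192.
Supply starts at P = 45 (where Qs = 0).
PS = ½(109 − 45)(192) = 6144.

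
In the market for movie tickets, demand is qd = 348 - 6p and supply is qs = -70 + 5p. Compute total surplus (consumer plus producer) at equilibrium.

Total surplus = 2640

Equilibrium: 348 - 6p = -70 + 5p gives p* = 38, q* = 120.
Demand choke price: p = 58; supply starts at p = 14.
CS = ½(58 − 38)(120) = 1200; PS = ½(38 − 14)(120) = 1440.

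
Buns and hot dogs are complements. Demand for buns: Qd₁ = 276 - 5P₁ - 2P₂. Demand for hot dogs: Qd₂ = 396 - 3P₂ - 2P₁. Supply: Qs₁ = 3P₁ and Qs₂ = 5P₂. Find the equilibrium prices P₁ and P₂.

Market 1: 276 - 5P₁ - 2P₂ = 3P₁ → 8P₁ + 2P₂ = 276.
Market 2: 8P₂ + 2P₁ = 396.
Eliminating P₂: 8×(1) − 2×(2) gives 60P₁ = 1416, so P₁ = 23.6.
Back-substitute into (2): P₂ = (396 − 2×23.6) / 8 = 43.6.

P₁ = 23.6, P₂ = 43.6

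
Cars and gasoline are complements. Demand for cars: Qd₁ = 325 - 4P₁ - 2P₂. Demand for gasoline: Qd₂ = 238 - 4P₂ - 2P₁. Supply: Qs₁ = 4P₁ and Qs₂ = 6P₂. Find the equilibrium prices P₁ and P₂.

Market 1: 325 - 4P₁ - 2P₂ = 4P₁ → 8P₁ + 2P₂ = 325.
Market 2: 10P₂ + 2P₁ = 238.
Eliminating P₂: 10×(1) − 2×(2) gives 76P₁ = 2774, so P₁ = 36.5.
Back-substitute into (2): P₂ = (238 − 2×36.5) / 10 = 16.5.

P₁ = 36.5, P₂ = 16.5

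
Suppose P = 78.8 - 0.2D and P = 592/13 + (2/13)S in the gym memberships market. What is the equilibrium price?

Set the two price expressions equal: 78.8 - 0.2Q = 592/13 + (2/13)Q.
2162/65 = (23/65)Q, so Q* = 94.
P* = 78.8 − (0.2)(94) = 60.

P* = 60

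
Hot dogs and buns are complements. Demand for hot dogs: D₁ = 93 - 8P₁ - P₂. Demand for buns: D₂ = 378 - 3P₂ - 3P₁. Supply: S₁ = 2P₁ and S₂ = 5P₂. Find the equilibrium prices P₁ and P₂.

P₁ = 366/77, P₂ = 3501/77

Market 1: 93 - 8P₁ - P₂ = 2P₁ → 10P₁ + P₂ = 93.
Market 2: 8P₂ + 3P₁ = 378.
Eliminating P₂: 8×(1) − 1×(2) gives 77P₁ = 366, so P₁ = 366/77.
Back-substitute into (2): P₂ = (378 − 3×366/77) / 8 = 3501/77.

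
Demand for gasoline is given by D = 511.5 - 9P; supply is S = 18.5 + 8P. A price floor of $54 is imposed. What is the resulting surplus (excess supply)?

Equilibrium price would be P* = 29, so the floor at 54 binds.
At P = 54: D = 25.5, S = 450.5.
Surplus = 450.5 − 25.5 = 425.

Surplus = 425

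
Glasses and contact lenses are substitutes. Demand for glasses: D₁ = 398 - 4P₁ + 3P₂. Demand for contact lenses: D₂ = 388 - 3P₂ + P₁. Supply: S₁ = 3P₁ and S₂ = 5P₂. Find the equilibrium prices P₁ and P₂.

Market 1: 398 - 4P₁ + 3P₂ = 3P₁ → 7P₁ - 3P₂ = 398.
Market 2: 8P₂ - P₁ = 388.
Eliminating P₂: 8×(1) + 3×(2) gives 53P₁ = 4348, so P₁ = 4348/53.
Back-substitute into (2): P₂ = (388 + 1×4348/53) / 8 = 3114/53.

P₁ = 4348/53, P₂ = 3114/53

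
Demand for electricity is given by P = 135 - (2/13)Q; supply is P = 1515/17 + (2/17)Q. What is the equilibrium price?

Set the two price expressions equal: 135 - (2/13)Q = 1515/17 + (2/17)Q.
780/17 = (60/221)Q, so Q* = 169.
P* = 135 − (2/13)(169) = 109.

P* = 109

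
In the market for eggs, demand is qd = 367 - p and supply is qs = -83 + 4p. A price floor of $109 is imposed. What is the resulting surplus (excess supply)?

Equilibrium price would be p* = 90, so the floor at 109 binds.
At p = 109: qd = 258, qs = 353.
Surplus = 353 − 258 = 95.

Surplus = 95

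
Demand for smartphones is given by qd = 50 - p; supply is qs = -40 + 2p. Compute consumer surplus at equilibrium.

Equilibrium: 50 - p = -40 + 2p gives p* = 30, q* = 20.
Demand choke price (qd = 0): p = 50.
CS = ½(50 − 30)(20) = 200.

Consumer surplus = 200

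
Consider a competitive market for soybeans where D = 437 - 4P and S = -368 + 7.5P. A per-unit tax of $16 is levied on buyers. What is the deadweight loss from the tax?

Pre-tax equilibrium: P* = 70, Q* = 157.
Tax on buyers shifts demand to D = 437 − 4(P + 16) = 373 - 4P.
373 - 4P = -368 + 7.5P gives seller price Ps = 1482/23; buyers pay Pb = 1482/23 + 16 = 1850/23.
New quantity: Q = 437 − 4(1850/23) = 2651/23.
DWL = ½ × 16 × (157 − 2651/23) = 7680/23.

Deadweight loss = 7680/23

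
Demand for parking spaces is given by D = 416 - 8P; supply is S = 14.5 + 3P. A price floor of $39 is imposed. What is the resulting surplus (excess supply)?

Equilibrium price would be P* = 36.5, so the floor at 39 binds.
At P = 39: D = 104, S = 131.5.
Surplus = 131.5 − 104 = 27.5.

Surplus = 27.5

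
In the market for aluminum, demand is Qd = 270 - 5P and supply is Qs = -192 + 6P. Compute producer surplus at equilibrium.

Equilibrium: 270 - 5P = -192 + 6P gives P* = 42, Q* = 60.
Supply starts at P = 32 (where Qs = 0).
PS = ½(42 − 32)(60) = 300.

Producer surplus = 300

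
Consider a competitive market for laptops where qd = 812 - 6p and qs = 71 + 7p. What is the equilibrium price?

Set qd = qs: 812 - 6p = 71 + 7p.
741 = 13p, so p* = 57.
q* = 812 − 6(57) = 470.

p* = 57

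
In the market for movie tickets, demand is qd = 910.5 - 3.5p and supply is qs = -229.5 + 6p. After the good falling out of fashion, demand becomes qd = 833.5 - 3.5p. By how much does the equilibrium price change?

Δp = -154/19

Original equilibrium: p* = 120, q* = 490.5.
New equilibrium: 833.5 - 3.5p = -229.5 + 6p, so 1063 = 9.5p and p' = 2126/19; q' = 833.5 − 3.5(2126/19) = 16791/38.
Change in price: 2126/19 − 120 = -154/19.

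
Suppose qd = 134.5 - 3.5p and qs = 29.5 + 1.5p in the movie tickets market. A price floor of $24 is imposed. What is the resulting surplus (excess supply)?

Surplus = 15

Equilibrium price would be p* = 21, so the floor at 24 binds.
At p = 24: qd = 50.5, qs = 65.5.
Surplus = 65.5 − 50.5 = 15.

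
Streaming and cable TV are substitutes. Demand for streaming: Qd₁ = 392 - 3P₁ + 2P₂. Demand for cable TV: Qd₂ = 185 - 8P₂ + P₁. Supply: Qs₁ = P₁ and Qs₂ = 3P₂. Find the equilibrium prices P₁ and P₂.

Market 1: 392 - 3P₁ + 2P₂ = P₁ → 4P₁ - 2P₂ = 392.
Market 2: 11P₂ - P₁ = 185.
Eliminating P₂: 11×(1) + 2×(2) gives 42P₁ = 4682, so P₁ = 2341/21.
Back-substitute into (2): P₂ = (185 + 1×2341/21) / 11 = 566/21.

P₁ = 2341/21, P₂ = 566/21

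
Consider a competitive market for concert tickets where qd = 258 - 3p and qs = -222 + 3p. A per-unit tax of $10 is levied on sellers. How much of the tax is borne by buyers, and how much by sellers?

Buyers bear $5, sellers bear $5

Pre-tax equilibrium: p* = 80, q* = 18.
Tax on sellers shifts supply to qs = -222 + 3(p − 10) = -252 + 3p.
258 - 3p = -252 + 3p gives buyer price pb = 85; sellers receive ps = 85 − 10 = 75.
New quantity: q = 258 − 3(85) = 3.
Buyer burden = 85 − 80 = 5; seller burden = 80 − 75 = 5.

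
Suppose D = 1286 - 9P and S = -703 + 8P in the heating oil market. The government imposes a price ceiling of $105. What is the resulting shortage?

Equilibrium price would be P* = 117, so the ceiling at 105 binds.
At P = 105: D = 1286 − 9(105) = 341, S = -703 + 8(105) = 137.
Shortage = 341 − 137 = 204.

Shortage = 204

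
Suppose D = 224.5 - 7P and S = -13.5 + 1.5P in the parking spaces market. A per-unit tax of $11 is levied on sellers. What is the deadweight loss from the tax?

Deadweight loss = 2541/34

Pre-tax equilibrium: P* = 28, Q* = 28.5.
Tax on sellers shifts supply to S = -13.5 + 1.5(P − 11) = -30 + 1.5P.
224.5 - 7P = -30 + 1.5P gives buyer price Pb = 509/17; sellers receive Ps = 509/17 − 11 = 322/17.
New quantity: Q = 224.5 − 7(509/17) = 507/34.
DWL = ½ × 11 × (28.5 − 507/34) = 2541/34.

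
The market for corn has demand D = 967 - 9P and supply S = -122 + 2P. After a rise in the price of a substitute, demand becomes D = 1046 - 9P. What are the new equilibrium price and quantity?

P' = 1168/11, Q' = 994/11

Original equilibrium: P* = 99, Q* = 76.
New equilibrium: 1046 - 9P = -122 + 2P, so 1168 = 11P and P' = 1168/11; Q' = 1046 − 9(1168/11) = 994/11.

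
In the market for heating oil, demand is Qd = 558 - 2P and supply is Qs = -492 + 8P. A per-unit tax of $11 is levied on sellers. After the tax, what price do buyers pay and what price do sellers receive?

Pre-tax equilibrium: P* = 105, Q* = 348.
Tax on sellers shifts supply to Qs = -492 + 8(P − 11) = -580 + 8P.
558 - 2P = -580 + 8P gives buyer price Pb = 113.8; sellers receive Ps = 113.8 − 11 = 102.8.
New quantity: Q = 558 − 2(113.8) = 330.4.

Buyers pay $113.8, sellers receive $102.8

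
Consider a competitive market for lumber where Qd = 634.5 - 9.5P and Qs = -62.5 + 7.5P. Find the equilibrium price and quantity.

Set Qd = Qs: 634.5 - 9.5P = -62.5 + 7.5P.
697 = 17P, so P* = 41.
Q* = 634.5 − 9.5(41) = 245.

P* = 41, Q* = 245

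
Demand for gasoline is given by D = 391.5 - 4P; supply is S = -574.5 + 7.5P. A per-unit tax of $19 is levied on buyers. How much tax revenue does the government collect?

Pre-tax equilibrium: P* = 84, Q* = 55.5.
Tax on buyers shifts demand to D = 391.5 − 4(P + 19) = 315.5 - 4P.
315.5 - 4P = -574.5 + 7.5P gives seller price Ps = 1780/23; buyers pay Pb = 1780/23 + 19 = 2217/23.
New quantity: Q = 391.5 − 4(2217/23) = 273/46.
Revenue = 19 × 273/46 = 5187/46.

Tax revenue = 5187/46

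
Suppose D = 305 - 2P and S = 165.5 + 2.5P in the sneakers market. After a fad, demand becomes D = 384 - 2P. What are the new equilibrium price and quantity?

P' = 437/9, Q' = 2582/9

Original equilibrium: P* = 31, Q* = 243.
New equilibrium: 384 - 2P = 165.5 + 2.5P, so 218.5 = 4.5P and P' = 437/9; Q' = 384 − 2(437/9) = 2582/9.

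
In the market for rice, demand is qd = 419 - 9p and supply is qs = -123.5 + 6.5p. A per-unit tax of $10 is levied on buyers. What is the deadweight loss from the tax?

Pre-tax equilibrium: p* = 35, q* = 104.
Tax on buyers shifts demand to qd = 419 − 9(p + 10) = 329 - 9p.
329 - 9p = -123.5 + 6.5p gives seller price ps = 905/31; buyers pay pb = 905/31 + 10 = 1215/31.
New quantity: q = 419 − 9(1215/31) = 2054/31.
DWL = ½ × 10 × (104 − 2054/31) = 5850/31.

Deadweight loss = 5850/31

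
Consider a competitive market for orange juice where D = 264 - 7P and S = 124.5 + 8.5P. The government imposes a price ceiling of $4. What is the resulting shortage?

Equilibrium price would be P* = 9, so the ceiling at 4 binds.
At P = 4: D = 264 − 7(4) = 236, S = 124.5 + 8.5(4) = 158.5.
Shortage = 236 − 158.5 = 77.5.

Shortage = 77.5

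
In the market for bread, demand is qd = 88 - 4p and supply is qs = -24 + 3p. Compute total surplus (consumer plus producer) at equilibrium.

Equilibrium: 88 - 4p = -24 + 3p gives p* = 16, q* = 24.
Demand choke price: p = 22; supply starts at p = 8.
CS = ½(22 − 16)(24) = 72; PS = ½(16 − 8)(24) = 96.

Total surplus = 168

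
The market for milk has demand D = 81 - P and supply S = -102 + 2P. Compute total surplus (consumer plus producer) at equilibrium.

Total surplus = 300

Equilibrium: 81 - P = -102 + 2P gives P* = 61, Q* = 20.
Demand choke price: P = 81; supply starts at P = 51.
CS = ½(81 − 61)(20) = 200; PS = ½(61 − 51)(20) = 100.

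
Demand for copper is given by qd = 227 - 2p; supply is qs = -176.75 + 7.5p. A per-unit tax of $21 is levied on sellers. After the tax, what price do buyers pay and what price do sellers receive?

Pre-tax equilibrium: p* = 42.5, q* = 142.
Tax on sellers shifts supply to qs = -176.75 + 7.5(p − 21) = -334.25 + 7.5p.
227 - 2p = -334.25 + 7.5p gives buyer price pb = 2245/38; sellers receive ps = 2245/38 − 21 = 1447/38.
New quantity: q = 227 − 2(2245/38) = 2068/19.

Buyers pay 2245/38, sellers receive 1447/38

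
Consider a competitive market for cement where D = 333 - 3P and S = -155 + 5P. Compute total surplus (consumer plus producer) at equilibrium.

Equilibrium: 333 - 3P = -155 + 5P gives P* = 61, Q* = 150.
Demand choke price: P = 111; supply starts at P = 31.
CS = ½(111 − 61)(150) = 3750; PS = ½(61 − 31)(150) = 2250.

Total surplus = 6000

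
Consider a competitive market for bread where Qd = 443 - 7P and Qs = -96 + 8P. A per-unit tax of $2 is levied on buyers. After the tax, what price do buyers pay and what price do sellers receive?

Buyers pay $37, sellers receive $35

Pre-tax equilibrium: P* = 539/15, Q* = 2872/15.
Tax on buyers shifts demand to Qd = 443 − 7(P + 2) = 429 - 7P.
429 - 7P = -96 + 8P gives seller price Ps = 35; buyers pay Pb = 35 + 2 = 37.
New quantity: Q = 443 − 7(37) = 184.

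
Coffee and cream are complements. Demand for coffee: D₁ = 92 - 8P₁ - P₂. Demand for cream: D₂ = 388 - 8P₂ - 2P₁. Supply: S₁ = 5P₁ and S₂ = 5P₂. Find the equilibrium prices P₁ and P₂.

P₁ = 808/167, P₂ = 4860/167

Market 1: 92 - 8P₁ - P₂ = 5P₁ → 13P₁ + P₂ = 92.
Market 2: 13P₂ + 2P₁ = 388.
Eliminating P₂: 13×(1) − 1×(2) gives 167P₁ = 808, so P₁ = 808/167.
Back-substitute into (2): P₂ = (388 − 2×808/167) / 13 = 4860/167.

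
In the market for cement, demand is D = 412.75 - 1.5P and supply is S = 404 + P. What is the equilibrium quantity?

Q* = 407.5

Set D = S: 412.75 - 1.5P = 404 + P.
8.75 = 2.5P, so P* = 3.5.
Q* = 412.75 − 1.5(3.5) = 407.5.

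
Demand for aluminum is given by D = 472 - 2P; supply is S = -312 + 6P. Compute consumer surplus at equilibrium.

Consumer surplus = 19044

Equilibrium: 472 - 2P = -312 + 6P gives P* = 98, Q* = 276.
Demand choke price (D = 0): P = 236.
CS = ½(236 − 98)(276) = 19044.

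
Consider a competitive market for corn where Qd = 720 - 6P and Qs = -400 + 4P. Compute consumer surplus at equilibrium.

Equilibrium: 720 - 6P = -400 + 4P gives P* = 112, Q* = 48.
Demand choke price (Qd = 0): P = 120.
CS = ½(120 − 112)(48) = 192.

Consumer surplus = 192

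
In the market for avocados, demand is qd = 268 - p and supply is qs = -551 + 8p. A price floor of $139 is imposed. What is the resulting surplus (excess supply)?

Surplus = 432

Equilibrium price would be p* = 91, so the floor at 139 binds.
At p = 139: qd = 129, qs = 561.
Surplus = 561 − 129 = 432.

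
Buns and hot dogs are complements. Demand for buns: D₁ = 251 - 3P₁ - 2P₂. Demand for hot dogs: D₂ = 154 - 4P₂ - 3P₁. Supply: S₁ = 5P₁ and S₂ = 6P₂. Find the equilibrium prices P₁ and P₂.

P₁ = 1101/37, P₂ = 479/74

Market 1: 251 - 3P₁ - 2P₂ = 5P₁ → 8P₁ + 2P₂ = 251.
Market 2: 10P₂ + 3P₁ = 154.
Eliminating P₂: 10×(1) − 2×(2) gives 74P₁ = 2202, so P₁ = 1101/37.
Back-substitute into (2): P₂ = (154 − 3×1101/37) / 10 = 479/74.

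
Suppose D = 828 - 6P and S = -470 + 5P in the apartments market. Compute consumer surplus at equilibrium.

Consumer surplus = 1200

Equilibrium: 828 - 6P = -470 + 5P gives P* = 118, Q* = 120.
Demand choke price (D = 0): P = 138.
CS = ½(138 − 118)(120) = 1200.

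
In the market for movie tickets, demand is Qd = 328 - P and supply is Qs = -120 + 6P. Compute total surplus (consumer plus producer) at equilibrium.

Total surplus = 40656

Equilibrium: 328 - P = -120 + 6P gives P* = 64, Q* = 264.
Demand choke price: P = 328; supply starts at P = 20.
CS = ½(328 − 64)(264) = 34848; PS = ½(64 − 20)(264) = 5808.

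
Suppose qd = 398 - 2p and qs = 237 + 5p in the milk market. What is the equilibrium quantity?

Set qd = qs: 398 - 2p = 237 + 5p.
161 = 7p, so p* = 23.
q* = 398 − 2(23) = 352.

q* = 352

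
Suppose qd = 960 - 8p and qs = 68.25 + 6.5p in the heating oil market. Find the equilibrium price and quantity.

Set qd = qs: 960 - 8p = 68.25 + 6.5p.
891.75 = 14.5p, so p* = 61.5.
q* = 960 − 8(61.5) = 468.

p* = 61.5, q* = 468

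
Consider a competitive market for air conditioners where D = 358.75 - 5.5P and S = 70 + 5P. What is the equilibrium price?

P* = 27.5

Set D = S: 358.75 - 5.5P = 70 + 5P.
288.75 = 10.5P, so P* = 27.5.
Q* = 358.75 − 5.5(27.5) = 207.5.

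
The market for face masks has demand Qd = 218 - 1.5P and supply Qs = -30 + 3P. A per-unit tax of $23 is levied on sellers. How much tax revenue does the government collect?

Tax revenue = 7751/3

Pre-tax equilibrium: P* = 496/9, Q* = 406/3.
Tax on sellers shifts supply to Qs = -30 + 3(P − 23) = -99 + 3P.
218 - 1.5P = -99 + 3P gives buyer price Pb = 634/9; sellers receive Ps = 634/9 − 23 = 427/9.
New quantity: Q = 218 − 1.5(634/9) = 337/3.
Revenue = 23 × 337/3 = 7751/3.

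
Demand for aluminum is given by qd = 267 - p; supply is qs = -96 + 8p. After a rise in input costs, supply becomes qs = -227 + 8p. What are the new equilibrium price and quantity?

Original equilibrium: p* = 121/3, q* = 680/3.
New equilibrium: 267 - p = -227 + 8p, so 494 = 9p and p' = 494/9; q' = 267 − 1(494/9) = 1909/9.

p' = 494/9, q' = 1909/9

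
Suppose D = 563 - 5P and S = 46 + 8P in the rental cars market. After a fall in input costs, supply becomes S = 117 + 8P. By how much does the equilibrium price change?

ΔP = -71/13

Original equilibrium: P* = 517/13, Q* = 4734/13.
New equilibrium: 563 - 5P = 117 + 8P, so 446 = 13P and P' = 446/13; Q' = 563 − 5(446/13) = 5089/13.
Change in price: 446/13 − 517/13 = -71/13.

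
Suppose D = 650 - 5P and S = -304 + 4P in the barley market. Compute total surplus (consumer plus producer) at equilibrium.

Total surplus = 3240

Equilibrium: 650 - 5P = -304 + 4P gives P* = 106, Q* = 120.
Demand choke price: P = 130; supply starts at P = 76.
CS = ½(130 − 106)(120) = 1440; PS = ½(106 − 76)(120) = 1800.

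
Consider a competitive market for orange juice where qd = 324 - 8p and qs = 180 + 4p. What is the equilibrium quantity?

Set qd = qs: 324 - 8p = 180 + 4p.
144 = 12p, so p* = 12.
q* = 324 − 8(12) = 228.

q* = 228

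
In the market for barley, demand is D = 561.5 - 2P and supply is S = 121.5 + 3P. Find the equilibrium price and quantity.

Set D = S: 561.5 - 2P = 121.5 + 3P.
440 = 5P, so P* = 88.
Q* = 561.5 − 2(88) = 385.5.

P* = 88, Q* = 385.5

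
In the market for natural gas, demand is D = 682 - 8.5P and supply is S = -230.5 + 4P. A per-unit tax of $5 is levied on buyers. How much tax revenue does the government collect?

Tax revenue = 239.5

Pre-tax equilibrium: P* = 73, Q* = 61.5.
Tax on buyers shifts demand to D = 682 − 8.5(P + 5) = 639.5 - 8.5P.
639.5 - 8.5P = -230.5 + 4P gives seller price Ps = 69.6; buyers pay Pb = 69.6 + 5 = 74.6.
New quantity: Q = 682 − 8.5(74.6) = 47.9.
Revenue = 5 × 47.9 = 239.5.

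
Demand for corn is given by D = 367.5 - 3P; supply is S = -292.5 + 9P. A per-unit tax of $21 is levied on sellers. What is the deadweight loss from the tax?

Deadweight loss = 496.125

Pre-tax equilibrium: P* = 55, Q* = 202.5.
Tax on sellers shifts supply to S = -292.5 + 9(P − 21) = -481.5 + 9P.
367.5 - 3P = -481.5 + 9P gives buyer price Pb = 70.75; sellers receive Ps = 70.75 − 21 = 49.75.
New quantity: Q = 367.5 − 3(70.75) = 155.25.
DWL = ½ × 21 × (202.5 − 155.25) = 496.125.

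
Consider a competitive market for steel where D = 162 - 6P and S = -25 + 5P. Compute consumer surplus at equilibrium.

Consumer surplus = 300

Equilibrium: 162 - 6P = -25 + 5P gives P* = 17, Q* = 60.
Demand choke price (D = 0): P = 27.
CS = ½(27 − 17)(60) = 300.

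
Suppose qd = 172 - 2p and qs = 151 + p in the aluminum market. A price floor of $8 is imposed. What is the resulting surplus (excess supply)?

Equilibrium price would be p* = 7, so the floor at 8 binds.
At p = 8: qd = 156, qs = 159.
Surplus = 159 − 156 = 3.

Surplus = 3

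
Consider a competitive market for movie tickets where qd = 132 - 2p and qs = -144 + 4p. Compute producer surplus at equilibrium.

Equilibrium: 132 - 2p = -144 + 4p gives p* = 46, q* = 40.
Supply starts at p = 36 (where qs = 0).
PS = ½(46 − 36)(40) = 200.

Producer surplus = 200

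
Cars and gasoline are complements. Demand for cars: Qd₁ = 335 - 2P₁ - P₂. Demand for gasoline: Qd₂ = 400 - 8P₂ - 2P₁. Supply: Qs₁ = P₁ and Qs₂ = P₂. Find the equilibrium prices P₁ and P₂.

P₁ = 104.6, P₂ = 21.2

Market 1: 335 - 2P₁ - P₂ = P₁ → 3P₁ + P₂ = 335.
Market 2: 9P₂ + 2P₁ = 400.
Eliminating P₂: 9×(1) − 1×(2) gives 25P₁ = 2615, so P₁ = 104.6.
Back-substitute into (2): P₂ = (400 − 2×104.6) / 9 = 21.2.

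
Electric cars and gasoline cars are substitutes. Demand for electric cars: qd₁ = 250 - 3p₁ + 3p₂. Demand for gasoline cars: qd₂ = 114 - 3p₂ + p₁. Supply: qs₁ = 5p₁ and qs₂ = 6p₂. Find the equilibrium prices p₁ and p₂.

p₁ = 864/23, p₂ = 1162/69

Market 1: 250 - 3p₁ + 3p₂ = 5p₁ → 8p₁ - 3p₂ = 250.
Market 2: 9p₂ - p₁ = 114.
Eliminating p₂: 9×(1) + 3×(2) gives 69p₁ = 2592, so p₁ = 864/23.
Back-substitute into (2): p₂ = (114 + 1×864/23) / 9 = 1162/69.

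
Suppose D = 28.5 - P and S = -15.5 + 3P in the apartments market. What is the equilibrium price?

Set D = S: 28.5 - P = -15.5 + 3P.
44 = 4P, so P* = 11.
Q* = 28.5 − 1(11) = 17.5.

P* = 11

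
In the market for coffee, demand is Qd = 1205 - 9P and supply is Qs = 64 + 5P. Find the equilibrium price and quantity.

P* = 81.5, Q* = 471.5

Set Qd = Qs: 1205 - 9P = 64 + 5P.
1141 = 14P, so P* = 81.5.
Q* = 1205 − 9(81.5) = 471.5.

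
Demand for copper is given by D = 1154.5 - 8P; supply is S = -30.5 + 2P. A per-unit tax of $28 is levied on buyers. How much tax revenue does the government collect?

Pre-tax equilibrium: P* = 118.5, Q* = 206.5.
Tax on buyers shifts demand to D = 1154.5 − 8(P + 28) = 930.5 - 8P.
930.5 - 8P = -30.5 + 2P gives seller price Ps = 96.1; buyers pay Pb = 96.1 + 28 = 124.1.
New quantity: Q = 1154.5 − 8(124.1) = 161.7.
Revenue = 28 × 161.7 = 4527.6.

Tax revenue = 4527.6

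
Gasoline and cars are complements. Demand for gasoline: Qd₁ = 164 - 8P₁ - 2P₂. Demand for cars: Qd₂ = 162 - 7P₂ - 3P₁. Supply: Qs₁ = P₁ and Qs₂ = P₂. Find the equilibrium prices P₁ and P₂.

Market 1: 164 - 8P₁ - 2P₂ = P₁ → 9P₁ + 2P₂ = 164.
Market 2: 8P₂ + 3P₁ = 162.
Eliminating P₂: 8×(1) − 2×(2) gives 66P₁ = 988, so P₁ = 494/33.
Back-substitute into (2): P₂ = (162 − 3×494/33) / 8 = 161/11.

P₁ = 494/33, P₂ = 161/11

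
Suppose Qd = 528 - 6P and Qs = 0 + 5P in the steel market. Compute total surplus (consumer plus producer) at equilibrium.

Equilibrium: 528 - 6P = 0 + 5P gives P* = 48, Q* = 240.
Demand choke price: P = 88; supply starts at P = 0.
CS = ½(88 − 48)(240) = 4800; PS = ½(48 − 0)(240) = 5760.

Total surplus = 10560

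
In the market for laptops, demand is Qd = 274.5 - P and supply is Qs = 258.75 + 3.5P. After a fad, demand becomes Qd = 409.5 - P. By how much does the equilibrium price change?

ΔP = 30

Original equilibrium: P* = 3.5, Q* = 271.
New equilibrium: 409.5 - P = 258.75 + 3.5P, so 150.75 = 4.5P and P' = 33.5; Q' = 409.5 − 1(33.5) = 376.
Change in price: 33.5 − 3.5 = 30.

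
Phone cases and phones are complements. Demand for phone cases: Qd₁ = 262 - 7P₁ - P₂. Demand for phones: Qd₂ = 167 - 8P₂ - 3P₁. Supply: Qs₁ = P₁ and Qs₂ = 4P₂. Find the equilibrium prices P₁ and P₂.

P₁ = 2977/93, P₂ = 550/93

Market 1: 262 - 7P₁ - P₂ = P₁ → 8P₁ + P₂ = 262.
Market 2: 12P₂ + 3P₁ = 167.
Eliminating P₂: 12×(1) − 1×(2) gives 93P₁ = 2977, so P₁ = 2977/93.
Back-substitute into (2): P₂ = (167 − 3×2977/93) / 12 = 550/93.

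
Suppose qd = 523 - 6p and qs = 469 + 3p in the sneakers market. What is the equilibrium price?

Set qd = qs: 523 - 6p = 469 + 3p.
54 = 9p, so p* = 6.
q* = 523 − 6(6) = 487.

p* = 6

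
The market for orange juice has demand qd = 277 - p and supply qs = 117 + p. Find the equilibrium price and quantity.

Set qd = qs: 277 - p = 117 + p.
160 = 2p, so p* = 80.
q* = 277 − 1(80) = 197.

p* = 80, q* = 197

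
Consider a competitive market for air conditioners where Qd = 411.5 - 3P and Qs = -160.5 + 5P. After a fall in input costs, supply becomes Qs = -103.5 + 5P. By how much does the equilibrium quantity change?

ΔQ = 21.375

Original equilibrium: P* = 71.5, Q* = 197.
New equilibrium: 411.5 - 3P = -103.5 + 5P, so 515 = 8P and P' = 64.375; Q' = 411.5 − 3(64.375) = 218.375.
Change in quantity: 218.375 − 197 = 21.375.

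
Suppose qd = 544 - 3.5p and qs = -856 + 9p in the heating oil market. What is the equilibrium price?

Set qd = qs: 544 - 3.5p = -856 + 9p.
1400 = 12.5p, so p* = 112.
q* = 544 − 3.5(112) = 152.

p* = 112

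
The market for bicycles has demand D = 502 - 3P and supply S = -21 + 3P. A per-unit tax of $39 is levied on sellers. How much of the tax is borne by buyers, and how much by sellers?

Pre-tax equilibrium: P* = 523/6, Q* = 240.5.
Tax on sellers shifts supply to S = -21 + 3(P − 39) = -138 + 3P.
502 - 3P = -138 + 3P gives buyer price Pb = 320/3; sellers receive Ps = 320/3 − 39 = 203/3.
New quantity: Q = 502 − 3(320/3) = 182.
Buyer burden = 320/3 − 523/6 = 19.5; seller burden = 523/6 − 203/3 = 19.5.

Buyers bear $19.5, sellers bear $19.5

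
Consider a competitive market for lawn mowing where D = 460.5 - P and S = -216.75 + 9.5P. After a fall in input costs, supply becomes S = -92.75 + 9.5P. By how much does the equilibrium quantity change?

Original equilibrium: P* = 64.5, Q* = 396.
New equilibrium: 460.5 - P = -92.75 + 9.5P, so 553.25 = 10.5P and P' = 2213/42; Q' = 460.5 − 1(2213/42) = 8564/21.
Change in quantity: 8564/21 − 396 = 248/21.

ΔQ = 248/21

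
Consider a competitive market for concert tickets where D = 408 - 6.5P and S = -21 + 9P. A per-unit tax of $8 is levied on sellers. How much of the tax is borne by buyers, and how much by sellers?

Pre-tax equilibrium: P* = 858/31, Q* = 7071/31.
Tax on sellers shifts supply to S = -21 + 9(P − 8) = -93 + 9P.
408 - 6.5P = -93 + 9P gives buyer price Pb = 1002/31; sellers receive Ps = 1002/31 − 8 = 754/31.
New quantity: Q = 408 − 6.5(1002/31) = 6135/31.
Buyer burden = 1002/31 − 858/31 = 144/31; seller burden = 858/31 − 754/31 = 104/31.

Buyers bear 144/31, sellers bear 104/31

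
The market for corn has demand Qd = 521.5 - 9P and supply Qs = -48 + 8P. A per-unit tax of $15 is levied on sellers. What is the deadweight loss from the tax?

Deadweight loss = 8100/17

Pre-tax equilibrium: P* = 33.5, Q* = 220.
Tax on sellers shifts supply to Qs = -48 + 8(P − 15) = -168 + 8P.
521.5 - 9P = -168 + 8P gives buyer price Pb = 1379/34; sellers receive Ps = 1379/34 − 15 = 869/34.
New quantity: Q = 521.5 − 9(1379/34) = 2660/17.
DWL = ½ × 15 × (220 − 2660/17) = 8100/17.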